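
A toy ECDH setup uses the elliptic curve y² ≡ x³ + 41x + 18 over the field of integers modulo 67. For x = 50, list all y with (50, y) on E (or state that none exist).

6, 61

x³ + 41x + 18 = 127068 ≡ 36 (mod 67).
Square roots of 36 mod 67: 6 and 61 (since 6² = 36 ≡ 36).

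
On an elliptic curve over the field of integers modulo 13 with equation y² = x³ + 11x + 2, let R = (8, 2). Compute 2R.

tangent at (8, 2): λ = (3·8² + 11)/(2·2) ≡ 8/4. 4⁻¹ ≡ 10 (mod 13) since 4·10 = 40 ≡ 1, so λ ≡ 8·10 ≡ 2.
  x = λ² - 8 - 8 = 4 - 16 ≡ 1; y = λ·(8 - 1) - 2 ≡ 12. → (1, 12)

(1, 12)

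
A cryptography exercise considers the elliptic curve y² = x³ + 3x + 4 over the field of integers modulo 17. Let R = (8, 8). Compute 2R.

(14, 6)

tangent at (8, 8): λ = (3·8² + 3)/(2·8) ≡ 8/16. 16⁻¹ ≡ 16 (mod 17), so λ ≡ 8·16 ≡ 9.
  x = λ² - 8 - 8 = 81 - 16 ≡ 14; y = λ·(8 - 14) - 8 ≡ 6. → (14, 6)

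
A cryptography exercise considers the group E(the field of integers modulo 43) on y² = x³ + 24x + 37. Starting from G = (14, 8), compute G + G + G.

Repeated addition: build up to 3G.
2G: tangent at (14, 8): λ = (3·14² + 24)/(2·8) ≡ 10/16. 16⁻¹ ≡ 35 (mod 43), so λ ≡ 10·35 ≡ 6.
  x = λ² - 14 - 14 = 36 - 28 ≡ 8; y = λ·(14 - 8) - 8 ≡ 28. → (8, 28)
3G: (8, 28) + (14, 8). λ = (8 - 28)/(14 - 8) ≡ 23/6 mod 43. 6⁻¹ ≡ 36 (mod 43) since 6·36 = 216 ≡ 1, so λ ≡ 11.
  x = λ² - 8 - 14 = 121 - 22 ≡ 13; y = λ·(8 - 13) - 28 ≡ 3. → (13, 3)

(13, 3)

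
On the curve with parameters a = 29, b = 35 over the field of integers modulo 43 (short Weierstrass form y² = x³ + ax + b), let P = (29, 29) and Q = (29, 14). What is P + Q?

The two points share x = 29 and their y-coordinates satisfy 29 + 14 ≡ 0 (mod 43), so they are inverses. Their sum is O.

O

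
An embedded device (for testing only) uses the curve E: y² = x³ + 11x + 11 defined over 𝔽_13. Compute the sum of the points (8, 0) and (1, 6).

(8, 0) + (1, 6). λ = (6 - 0)/(1 - 8) ≡ 6/6 mod 13. 6⁻¹ ≡ 11 (mod 13), so λ ≡ 1.
  x = λ² - 8 - 1 = 1 - 9 ≡ 5; y = λ·(8 - 5) - 0 ≡ 3. → (5, 3)

(5, 3)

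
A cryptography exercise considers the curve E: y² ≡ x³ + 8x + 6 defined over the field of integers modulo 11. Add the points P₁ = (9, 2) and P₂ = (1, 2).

(9, 2) + (1, 2). λ = (2 - 2)/(1 - 9) ≡ 0/3 mod 11. 3⁻¹ ≡ 4 (mod 11) since 3·4 = 12 ≡ 1, so λ ≡ 0.
  x = λ² - 9 - 1 = 0 - 10 ≡ 1; y = λ·(9 - 1) - 2 ≡ 9. → (1, 9)

(1, 9)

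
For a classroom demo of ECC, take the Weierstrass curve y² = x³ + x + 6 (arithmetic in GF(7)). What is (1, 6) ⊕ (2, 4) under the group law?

(1, 1)

(1, 6) + (2, 4). λ = (4 - 6)/(2 - 1) ≡ 5/1 mod 7. 1⁻¹ ≡ 1 (mod 7), so λ ≡ 5.
  x = λ² - 1 - 2 = 25 - 3 ≡ 1; y = λ·(1 - 1) - 6 ≡ 1. → (1, 1)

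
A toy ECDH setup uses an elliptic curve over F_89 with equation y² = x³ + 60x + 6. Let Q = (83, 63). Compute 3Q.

Repeated addition: build up to 3Q.
2Q: tangent at (83, 63): λ = (3·83² + 60)/(2·63) ≡ 79/37. 37⁻¹ ≡ 77 (mod 89) since 37·77 = 2849 ≡ 1, so λ ≡ 79·77 ≡ 31.
  x = λ² - 83 - 83 = 961 - 166 ≡ 83; y = λ·(83 - 83) - 63 ≡ 26. → (83, 26)
3Q: (83, 26) + (83, 63): same x and y₁ ≡ -y₂, so the sum is ∞.

O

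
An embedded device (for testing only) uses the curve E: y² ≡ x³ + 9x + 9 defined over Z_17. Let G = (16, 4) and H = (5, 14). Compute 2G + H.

(8, 10)

First 2G:
Repeated addition: build up to 2G.
2G: tangent at (16, 4): λ = (3·16² + 9)/(2·4) ≡ 12/8. 8⁻¹ ≡ 15 (mod 17), so λ ≡ 12·15 ≡ 10.
  x = λ² - 16 - 16 = 100 - 32 ≡ 0; y = λ·(16 - 0) - 4 ≡ 3. → (0, 3)
2G = (0, 3).
Finally 2G + H:
(0, 3) + (5, 14). λ = (14 - 3)/(5 - 0) ≡ 11/5 mod 17. 5⁻¹ ≡ 7 (mod 17), so λ ≡ 9.
  x = λ² - 0 - 5 = 81 - 5 ≡ 8; y = λ·(0 - 8) - 3 ≡ 10. → (8, 10)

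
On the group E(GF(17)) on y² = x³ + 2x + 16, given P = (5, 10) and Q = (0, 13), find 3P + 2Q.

First 3P:
Repeated addition: build up to 3P.
2P: tangent at (5, 10): λ = (3·5² + 2)/(2·10) ≡ 9/3. 3⁻¹ ≡ 6 (mod 17) since 3·6 = 18 ≡ 1, so λ ≡ 9·6 ≡ 3.
  x = λ² - 5 - 5 = 9 - 10 ≡ 16; y = λ·(5 - 16) - 10 ≡ 8. → (16, 8)
3P: (16, 8) + (5, 10). λ = (10 - 8)/(5 - 16) ≡ 2/6 mod 17. 6⁻¹ ≡ 3 (mod 17), so λ ≡ 6.
  x = λ² - 16 - 5 = 36 - 21 ≡ 15; y = λ·(16 - 15) - 8 ≡ 15. → (15, 15)
3P = (15, 15).
Next 2Q:
Repeated addition: build up to 2Q.
2Q: tangent at (0, 13): λ = (3·0² + 2)/(2·13) ≡ 2/9. 9⁻¹ ≡ 2 (mod 17), so λ ≡ 2·2 ≡ 4.
  x = λ² - 0 - 0 = 16 - 0 ≡ 16; y = λ·(0 - 16) - 13 ≡ 8. → (16, 8)
2Q = (16, 8).
Finally 3P + 2Q:
(15, 15) + (16, 8). λ = (8 - 15)/(16 - 15) ≡ 10/1 mod 17. 1⁻¹ ≡ 1 (mod 17), so λ ≡ 10.
  x = λ² - 15 - 16 = 100 - 31 ≡ 1; y = λ·(15 - 1) - 15 ≡ 6. → (1, 6)

(1, 6)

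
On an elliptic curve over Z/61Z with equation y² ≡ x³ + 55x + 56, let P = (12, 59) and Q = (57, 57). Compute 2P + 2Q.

(60, 0)

First 2P:
Repeated addition: build up to 2P.
2P: tangent at (12, 59): λ = (3·12² + 55)/(2·59) ≡ 60/57. 57⁻¹ ≡ 15 (mod 61), so λ ≡ 60·15 ≡ 46.
  x = λ² - 12 - 12 = 2116 - 24 ≡ 18; y = λ·(12 - 18) - 59 ≡ 31. → (18, 31)
2P = (18, 31).
Next 2Q:
Repeated addition: build up to 2Q.
2Q: tangent at (57, 57): λ = (3·57² + 55)/(2·57) ≡ 42/53. 53⁻¹ ≡ 38 (mod 61), so λ ≡ 42·38 ≡ 10.
  x = λ² - 57 - 57 = 100 - 114 ≡ 47; y = λ·(57 - 47) - 57 ≡ 43. → (47, 43)
2Q = (47, 43).
Finally 2P + 2Q:
(18, 31) + (47, 43). λ = (43 - 31)/(47 - 18) ≡ 12/29 mod 61. 29⁻¹ ≡ 40 (mod 61), so λ ≡ 53.
  x = λ² - 18 - 47 = 2809 - 65 ≡ 60; y = λ·(18 - 60) - 31 ≡ 0. → (60, 0)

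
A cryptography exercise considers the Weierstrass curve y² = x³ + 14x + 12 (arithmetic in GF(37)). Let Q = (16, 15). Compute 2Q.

tangent at (16, 15): λ = (3·16² + 14)/(2·15) ≡ 5/30. 30⁻¹ ≡ 21 (mod 37), so λ ≡ 5·21 ≡ 31.
  x = λ² - 16 - 16 = 961 - 32 ≡ 4; y = λ·(16 - 4) - 15 ≡ 24. → (4, 24)

(4, 24)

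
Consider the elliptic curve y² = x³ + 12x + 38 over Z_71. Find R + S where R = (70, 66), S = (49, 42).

(70, 66) + (49, 42). λ = (42 - 66)/(49 - 70) ≡ 47/50 mod 71. 50⁻¹ ≡ 27 (mod 71) since 50·27 = 1350 ≡ 1, so λ ≡ 62.
  x = λ² - 70 - 49 = 3844 - 119 ≡ 33; y = λ·(70 - 33) - 66 ≡ 27. → (33, 27)

(33, 27)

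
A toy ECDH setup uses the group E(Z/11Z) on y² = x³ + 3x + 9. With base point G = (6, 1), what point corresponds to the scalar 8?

(3, 1)

Repeated addition: build up to 8G.
2G: tangent at (6, 1): λ = (3·6² + 3)/(2·1) ≡ 1/2. 2⁻¹ ≡ 6 (mod 11), so λ ≡ 1·6 ≡ 6.
  x = λ² - 6 - 6 = 36 - 12 ≡ 2; y = λ·(6 - 2) - 1 ≡ 1. → (2, 1)
3G: (2, 1) + (6, 1). λ = (1 - 1)/(6 - 2) ≡ 0/4 mod 11. 4⁻¹ ≡ 3 (mod 11), so λ ≡ 0.
  x = λ² - 2 - 6 = 0 - 8 ≡ 3; y = λ·(2 - 3) - 1 ≡ 10. → (3, 10)
4G: (3, 10) + (6, 1). λ = (1 - 10)/(6 - 3) ≡ 2/3 mod 11. 3⁻¹ ≡ 4 (mod 11), so λ ≡ 8.
  x = λ² - 3 - 6 = 64 - 9 ≡ 0; y = λ·(3 - 0) - 10 ≡ 3. → (0, 3)
5G: (0, 3) + (6, 1). λ = (1 - 3)/(6 - 0) ≡ 9/6 mod 11. 6⁻¹ ≡ 2 (mod 11), so λ ≡ 7.
  x = λ² - 0 - 6 = 49 - 6 ≡ 10; y = λ·(0 - 10) - 3 ≡ 4. → (10, 4)
6G: (10, 4) + (6, 1). λ = (1 - 4)/(6 - 10) ≡ 8/7 mod 11. 7⁻¹ ≡ 8 (mod 11) since 7·8 = 56 ≡ 1, so λ ≡ 9.
  x = λ² - 10 - 6 = 81 - 16 ≡ 10; y = λ·(10 - 10) - 4 ≡ 7. → (10, 7)
7G: (10, 7) + (6, 1). λ = (1 - 7)/(6 - 10) ≡ 5/7 mod 11. 7⁻¹ ≡ 8 (mod 11) since 7·8 = 56 ≡ 1, so λ ≡ 7.
  x = λ² - 10 - 6 = 49 - 16 ≡ 0; y = λ·(10 - 0) - 7 ≡ 8. → (0, 8)
8G: (0, 8) + (6, 1). λ = (1 - 8)/(6 - 0) ≡ 4/6 mod 11. 6⁻¹ ≡ 2 (mod 11) since 6·2 = 12 ≡ 1, so λ ≡ 8.
  x = λ² - 0 - 6 = 64 - 6 ≡ 3; y = λ·(0 - 3) - 8 ≡ 1. → (3, 1)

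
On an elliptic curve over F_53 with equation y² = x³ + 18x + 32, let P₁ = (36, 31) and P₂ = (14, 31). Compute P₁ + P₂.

(36, 31) + (14, 31). λ = (31 - 31)/(14 - 36) ≡ 0/31 mod 53. 31⁻¹ ≡ 12 (mod 53) since 31·12 = 372 ≡ 1, so λ ≡ 0.
  x = λ² - 36 - 14 = 0 - 50 ≡ 3; y = λ·(36 - 3) - 31 ≡ 22. → (3, 22)

(3, 22)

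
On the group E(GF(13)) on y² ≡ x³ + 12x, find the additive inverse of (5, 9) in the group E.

-(5, 9) = (5, -9 mod 13) = (5, 4).

(5, 4)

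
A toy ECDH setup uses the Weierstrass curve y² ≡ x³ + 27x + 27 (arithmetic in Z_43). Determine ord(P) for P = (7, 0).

2P: (7, 0) + (7, 0): same x and y₁ ≡ -y₂, so the sum is O.
2P = O, so the order is 2.

2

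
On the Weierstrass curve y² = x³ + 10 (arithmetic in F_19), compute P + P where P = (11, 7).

(4, 13)

tangent at (11, 7): λ = (3·11² + 0)/(2·7) ≡ 2/14. 14⁻¹ ≡ 15 (mod 19) since 14·15 = 210 ≡ 1, so λ ≡ 2·15 ≡ 11.
  x = λ² - 11 - 11 = 121 - 22 ≡ 4; y = λ·(11 - 4) - 7 ≡ 13. → (4, 13)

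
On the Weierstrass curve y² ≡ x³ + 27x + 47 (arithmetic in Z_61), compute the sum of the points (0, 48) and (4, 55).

(41, 48)

(0, 48) + (4, 55). λ = (55 - 48)/(4 - 0) ≡ 7/4 mod 61. 4⁻¹ ≡ 46 (mod 61) since 4·46 = 184 ≡ 1, so λ ≡ 17.
  x = λ² - 0 - 4 = 289 - 4 ≡ 41; y = λ·(0 - 41) - 48 ≡ 48. → (41, 48)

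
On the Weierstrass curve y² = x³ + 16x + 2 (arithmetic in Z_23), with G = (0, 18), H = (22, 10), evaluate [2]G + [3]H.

(10, 9)

First 2G:
Repeated addition: build up to 2G.
2G: tangent at (0, 18): λ = (3·0² + 16)/(2·18) ≡ 16/13. 13⁻¹ ≡ 16 (mod 23), so λ ≡ 16·16 ≡ 3.
  x = λ² - 0 - 0 = 9 - 0 ≡ 9; y = λ·(0 - 9) - 18 ≡ 1. → (9, 1)
2G = (9, 1).
Next 3H:
Repeated addition: build up to 3H.
2H: tangent at (22, 10): λ = (3·22² + 16)/(2·10) ≡ 19/20. 20⁻¹ ≡ 15 (mod 23) since 20·15 = 300 ≡ 1, so λ ≡ 19·15 ≡ 9.
  x = λ² - 22 - 22 = 81 - 44 ≡ 14; y = λ·(22 - 14) - 10 ≡ 16. → (14, 16)
3H: (14, 16) + (22, 10). λ = (10 - 16)/(22 - 14) ≡ 17/8 mod 23. 8⁻¹ ≡ 3 (mod 23), so λ ≡ 5.
  x = λ² - 14 - 22 = 25 - 36 ≡ 12; y = λ·(14 - 12) - 16 ≡ 17. → (12, 17)
3H = (12, 17).
Finally 2G + 3H:
(9, 1) + (12, 17). λ = (17 - 1)/(12 - 9) ≡ 16/3 mod 23. 3⁻¹ ≡ 8 (mod 23), so λ ≡ 13.
  x = λ² - 9 - 12 = 169 - 21 ≡ 10; y = λ·(9 - 10) - 1 ≡ 9. → (10, 9)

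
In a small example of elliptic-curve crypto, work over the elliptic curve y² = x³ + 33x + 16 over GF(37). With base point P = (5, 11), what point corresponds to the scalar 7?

Repeated addition: build up to 7P.
2P: tangent at (5, 11): λ = (3·5² + 33)/(2·11) ≡ 34/22. 22⁻¹ ≡ 32 (mod 37) since 22·32 = 704 ≡ 1, so λ ≡ 34·32 ≡ 15.
  x = λ² - 5 - 5 = 225 - 10 ≡ 30; y = λ·(5 - 30) - 11 ≡ 21. → (30, 21)
3P: (30, 21) + (5, 11). λ = (11 - 21)/(5 - 30) ≡ 27/12 mod 37. 12⁻¹ ≡ 34 (mod 37), so λ ≡ 30.
  x = λ² - 30 - 5 = 900 - 35 ≡ 14; y = λ·(30 - 14) - 21 ≡ 15. → (14, 15)
4P: (14, 15) + (5, 11). λ = (11 - 15)/(5 - 14) ≡ 33/28 mod 37. 28⁻¹ ≡ 4 (mod 37) since 28·4 = 112 ≡ 1, so λ ≡ 21.
  x = λ² - 14 - 5 = 441 - 19 ≡ 15; y = λ·(14 - 15) - 15 ≡ 1. → (15, 1)
5P: (15, 1) + (5, 11). λ = (11 - 1)/(5 - 15) ≡ 10/27 mod 37. 27⁻¹ ≡ 11 (mod 37), so λ ≡ 36.
  x = λ² - 15 - 5 = 1296 - 20 ≡ 18; y = λ·(15 - 18) - 1 ≡ 2. → (18, 2)
6P: (18, 2) + (5, 11). λ = (11 - 2)/(5 - 18) ≡ 9/24 mod 37. 24⁻¹ ≡ 17 (mod 37), so λ ≡ 5.
  x = λ² - 18 - 5 = 25 - 23 ≡ 2; y = λ·(18 - 2) - 2 ≡ 4. → (2, 4)
7P: (2, 4) + (5, 11). λ = (11 - 4)/(5 - 2) ≡ 7/3 mod 37. 3⁻¹ ≡ 25 (mod 37) since 3·25 = 75 ≡ 1, so λ ≡ 27.
  x = λ² - 2 - 5 = 729 - 7 ≡ 19; y = λ·(2 - 19) - 4 ≡ 18. → (19, 18)

(19, 18)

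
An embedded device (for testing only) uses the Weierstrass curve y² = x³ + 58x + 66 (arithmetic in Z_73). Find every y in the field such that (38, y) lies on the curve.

x³ + 58x + 66 = 57142 ≡ 56 (mod 73).
56 is a non-residue mod 73; no y exists.

none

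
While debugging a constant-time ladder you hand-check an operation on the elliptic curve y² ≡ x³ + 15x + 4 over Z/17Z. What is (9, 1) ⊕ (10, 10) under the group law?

(11, 15)

(9, 1) + (10, 10). λ = (10 - 1)/(10 - 9) ≡ 9/1 mod 17. 1⁻¹ ≡ 1 (mod 17), so λ ≡ 9.
  x = λ² - 9 - 10 = 81 - 19 ≡ 11; y = λ·(9 - 11) - 1 ≡ 15. → (11, 15)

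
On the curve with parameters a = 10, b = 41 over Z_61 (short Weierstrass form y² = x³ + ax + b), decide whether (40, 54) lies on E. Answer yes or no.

no

y² = 54² ≡ 49; x³ + 10x + 41 = 64441 ≡ 25 (mod 61). 49 ≠ 25.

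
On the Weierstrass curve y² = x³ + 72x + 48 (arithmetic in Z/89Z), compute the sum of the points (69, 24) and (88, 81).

(69, 24) + (88, 81). λ = (81 - 24)/(88 - 69) ≡ 57/19 mod 89. 19⁻¹ ≡ 75 (mod 89) since 19·75 = 1425 ≡ 1, so λ ≡ 3.
  x = λ² - 69 - 88 = 9 - 157 ≡ 30; y = λ·(69 - 30) - 24 ≡ 4. → (30, 4)

(30, 4)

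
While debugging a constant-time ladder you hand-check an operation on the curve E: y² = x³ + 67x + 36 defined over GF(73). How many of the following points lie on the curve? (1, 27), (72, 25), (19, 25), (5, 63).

(1, 27): 27² ≡ 72, rhs ≡ 31 → off.
(72, 25): 25² ≡ 41, rhs ≡ 41 → on.
(19, 25): 25² ≡ 41, rhs ≡ 65 → off.
(5, 63): 63² ≡ 27, rhs ≡ 58 → off.

1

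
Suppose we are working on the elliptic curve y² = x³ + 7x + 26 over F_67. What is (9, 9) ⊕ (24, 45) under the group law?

(9, 9) + (24, 45). λ = (45 - 9)/(24 - 9) ≡ 36/15 mod 67. 15⁻¹ ≡ 9 (mod 67), so λ ≡ 56.
  x = λ² - 9 - 24 = 3136 - 33 ≡ 21; y = λ·(9 - 21) - 9 ≡ 56. → (21, 56)

(21, 56)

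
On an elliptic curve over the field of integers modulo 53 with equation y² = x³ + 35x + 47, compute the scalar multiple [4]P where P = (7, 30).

(7, 23)

Double-and-add on 4 = (100)₂. Start with P = (7, 30) for the leading 1-bit.
double: tangent at (7, 30): λ = (3·7² + 35)/(2·30) ≡ 23/7. 7⁻¹ ≡ 38 (mod 53), so λ ≡ 23·38 ≡ 26.
  x = λ² - 7 - 7 = 676 - 14 ≡ 26; y = λ·(7 - 26) - 30 ≡ 6. → (26, 6)
double: tangent at (26, 6): λ = (3·26² + 35)/(2·6) ≡ 49/12. 12⁻¹ ≡ 31 (mod 53) since 12·31 = 372 ≡ 1, so λ ≡ 49·31 ≡ 35.
  x = λ² - 26 - 26 = 1225 - 52 ≡ 7; y = λ·(26 - 7) - 6 ≡ 23. → (7, 23)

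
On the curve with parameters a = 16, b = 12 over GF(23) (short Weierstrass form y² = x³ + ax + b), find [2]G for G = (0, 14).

tangent at (0, 14): λ = (3·0² + 16)/(2·14) ≡ 16/5. 5⁻¹ ≡ 14 (mod 23) since 5·14 = 70 ≡ 1, so λ ≡ 16·14 ≡ 17.
  x = λ² - 0 - 0 = 289 - 0 ≡ 13; y = λ·(0 - 13) - 14 ≡ 18. → (13, 18)

(13, 18)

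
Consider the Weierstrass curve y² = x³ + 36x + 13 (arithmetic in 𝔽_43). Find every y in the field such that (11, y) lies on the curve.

none

x³ + 36x + 13 = 1740 ≡ 20 (mod 43).
20 is a non-residue mod 43; no y exists.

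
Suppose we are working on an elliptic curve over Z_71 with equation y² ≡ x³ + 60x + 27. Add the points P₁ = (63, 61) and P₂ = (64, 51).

(44, 33)

(63, 61) + (64, 51). λ = (51 - 61)/(64 - 63) ≡ 61/1 mod 71. 1⁻¹ ≡ 1 (mod 71) since 1·1 = 1 ≡ 1, so λ ≡ 61.
  x = λ² - 63 - 64 = 3721 - 127 ≡ 44; y = λ·(63 - 44) - 61 ≡ 33. → (44, 33)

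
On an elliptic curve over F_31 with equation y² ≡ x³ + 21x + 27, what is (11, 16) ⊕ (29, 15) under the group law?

(11, 15)

(11, 16) + (29, 15). λ = (15 - 16)/(29 - 11) ≡ 30/18 mod 31. 18⁻¹ ≡ 19 (mod 31) since 18·19 = 342 ≡ 1, so λ ≡ 12.
  x = λ² - 11 - 29 = 144 - 40 ≡ 11; y = λ·(11 - 11) - 16 ≡ 15. → (11, 15)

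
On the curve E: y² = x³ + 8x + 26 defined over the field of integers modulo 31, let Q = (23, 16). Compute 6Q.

(23, 15)

Repeated addition: build up to 6Q.
2Q: tangent at (23, 16): λ = (3·23² + 8)/(2·16) ≡ 14/1. 1⁻¹ ≡ 1 (mod 31), so λ ≡ 14·1 ≡ 14.
  x = λ² - 23 - 23 = 196 - 46 ≡ 26; y = λ·(23 - 26) - 16 ≡ 4. → (26, 4)
3Q: (26, 4) + (23, 16). λ = (16 - 4)/(23 - 26) ≡ 12/28 mod 31. 28⁻¹ ≡ 10 (mod 31), so λ ≡ 27.
  x = λ² - 26 - 23 = 729 - 49 ≡ 29; y = λ·(26 - 29) - 4 ≡ 8. → (29, 8)
4Q: (29, 8) + (23, 16). λ = (16 - 8)/(23 - 29) ≡ 8/25 mod 31. 25⁻¹ ≡ 5 (mod 31) since 25·5 = 125 ≡ 1, so λ ≡ 9.
  x = λ² - 29 - 23 = 81 - 52 ≡ 29; y = λ·(29 - 29) - 8 ≡ 23. → (29, 23)
5Q: (29, 23) + (23, 16). λ = (16 - 23)/(23 - 29) ≡ 24/25 mod 31. 25⁻¹ ≡ 5 (mod 31), so λ ≡ 27.
  x = λ² - 29 - 23 = 729 - 52 ≡ 26; y = λ·(29 - 26) - 23 ≡ 27. → (26, 27)
6Q: (26, 27) + (23, 16). λ = (16 - 27)/(23 - 26) ≡ 20/28 mod 31. 28⁻¹ ≡ 10 (mod 31) since 28·10 = 280 ≡ 1, so λ ≡ 14.
  x = λ² - 26 - 23 = 196 - 49 ≡ 23; y = λ·(26 - 23) - 27 ≡ 15. → (23, 15)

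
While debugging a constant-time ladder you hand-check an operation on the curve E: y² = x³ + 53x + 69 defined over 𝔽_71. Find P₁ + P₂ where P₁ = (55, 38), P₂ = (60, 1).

(42, 22)

(55, 38) + (60, 1). λ = (1 - 38)/(60 - 55) ≡ 34/5 mod 71. 5⁻¹ ≡ 57 (mod 71) since 5·57 = 285 ≡ 1, so λ ≡ 21.
  x = λ² - 55 - 60 = 441 - 115 ≡ 42; y = λ·(55 - 42) - 38 ≡ 22. → (42, 22)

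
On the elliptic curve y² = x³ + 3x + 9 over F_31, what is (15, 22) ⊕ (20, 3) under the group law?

(15, 22) + (20, 3). λ = (3 - 22)/(20 - 15) ≡ 12/5 mod 31. 5⁻¹ ≡ 25 (mod 31) since 5·25 = 125 ≡ 1, so λ ≡ 21.
  x = λ² - 15 - 20 = 441 - 35 ≡ 3; y = λ·(15 - 3) - 22 ≡ 13. → (3, 13)

(3, 13)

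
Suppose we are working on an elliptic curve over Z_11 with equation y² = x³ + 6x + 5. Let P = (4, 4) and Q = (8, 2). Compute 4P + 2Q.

(0, 7)

First 4P:
Repeated addition: build up to 4P.
2P: tangent at (4, 4): λ = (3·4² + 6)/(2·4) ≡ 10/8. 8⁻¹ ≡ 7 (mod 11), so λ ≡ 10·7 ≡ 4.
  x = λ² - 4 - 4 = 16 - 8 ≡ 8; y = λ·(4 - 8) - 4 ≡ 2. → (8, 2)
3P: (8, 2) + (4, 4). λ = (4 - 2)/(4 - 8) ≡ 2/7 mod 11. 7⁻¹ ≡ 8 (mod 11), so λ ≡ 5.
  x = λ² - 8 - 4 = 25 - 12 ≡ 2; y = λ·(8 - 2) - 2 ≡ 6. → (2, 6)
4P: (2, 6) + (4, 4). λ = (4 - 6)/(4 - 2) ≡ 9/2 mod 11. 2⁻¹ ≡ 6 (mod 11), so λ ≡ 10.
  x = λ² - 2 - 4 = 100 - 6 ≡ 6; y = λ·(2 - 6) - 6 ≡ 9. → (6, 9)
4P = (6, 9).
Next 2Q:
Repeated addition: build up to 2Q.
2Q: tangent at (8, 2): λ = (3·8² + 6)/(2·2) ≡ 0/4. 4⁻¹ ≡ 3 (mod 11), so λ ≡ 0·3 ≡ 0.
  x = λ² - 8 - 8 = 0 - 16 ≡ 6; y = λ·(8 - 6) - 2 ≡ 9. → (6, 9)
2Q = (6, 9).
Finally 4P + 2Q:
tangent at (6, 9): λ = (3·6² + 6)/(2·9) ≡ 4/7. 7⁻¹ ≡ 8 (mod 11) since 7·8 = 56 ≡ 1, so λ ≡ 4·8 ≡ 10.
  x = λ² - 6 - 6 = 100 - 12 ≡ 0; y = λ·(6 - 0) - 9 ≡ 7. → (0, 7)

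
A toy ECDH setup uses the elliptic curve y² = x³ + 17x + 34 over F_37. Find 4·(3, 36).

(32, 3)

Write Q = (3, 36).
Double-and-add on 4 = (100)₂. Start with Q = (3, 36) for the leading 1-bit.
double: tangent at (3, 36): λ = (3·3² + 17)/(2·36) ≡ 7/35. 35⁻¹ ≡ 18 (mod 37) since 35·18 = 630 ≡ 1, so λ ≡ 7·18 ≡ 15.
  x = λ² - 3 - 3 = 225 - 6 ≡ 34; y = λ·(3 - 34) - 36 ≡ 17. → (34, 17)
double: tangent at (34, 17): λ = (3·34² + 17)/(2·17) ≡ 7/34. 34⁻¹ ≡ 12 (mod 37) since 34·12 = 408 ≡ 1, so λ ≡ 7·12 ≡ 10.
  x = λ² - 34 - 34 = 100 - 68 ≡ 32; y = λ·(34 - 32) - 17 ≡ 3. → (32, 3)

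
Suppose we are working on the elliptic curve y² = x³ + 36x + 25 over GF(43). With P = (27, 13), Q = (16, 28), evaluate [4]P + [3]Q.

First 4P:
Double-and-add on 4 = (100)₂. Start with P = (27, 13) for the leading 1-bit.
double: tangent at (27, 13): λ = (3·27² + 36)/(2·13) ≡ 30/26. 26⁻¹ ≡ 5 (mod 43) since 26·5 = 130 ≡ 1, so λ ≡ 30·5 ≡ 21.
  x = λ² - 27 - 27 = 441 - 54 ≡ 0; y = λ·(27 - 0) - 13 ≡ 38. → (0, 38)
double: tangent at (0, 38): λ = (3·0² + 36)/(2·38) ≡ 36/33. 33⁻¹ ≡ 30 (mod 43), so λ ≡ 36·30 ≡ 5.
  x = λ² - 0 - 0 = 25 - 0 ≡ 25; y = λ·(0 - 25) - 38 ≡ 9. → (25, 9)
4P = (25, 9).
Next 3Q:
Repeated addition: build up to 3Q.
2Q: tangent at (16, 28): λ = (3·16² + 36)/(2·28) ≡ 30/13. 13⁻¹ ≡ 10 (mod 43), so λ ≡ 30·10 ≡ 42.
  x = λ² - 16 - 16 = 1764 - 32 ≡ 12; y = λ·(16 - 12) - 28 ≡ 11. → (12, 11)
3Q: (12, 11) + (16, 28). λ = (28 - 11)/(16 - 12) ≡ 17/4 mod 43. 4⁻¹ ≡ 11 (mod 43), so λ ≡ 15.
  x = λ² - 12 - 16 = 225 - 28 ≡ 25; y = λ·(12 - 25) - 11 ≡ 9. → (25, 9)
3Q = (25, 9).
Finally 4P + 3Q:
tangent at (25, 9): λ = (3·25² + 36)/(2·9) ≡ 19/18. 18⁻¹ ≡ 12 (mod 43), so λ ≡ 19·12 ≡ 13.
  x = λ² - 25 - 25 = 169 - 50 ≡ 33; y = λ·(25 - 33) - 9 ≡ 16. → (33, 16)

(33, 16)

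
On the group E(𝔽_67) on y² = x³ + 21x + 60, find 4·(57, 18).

Write G = (57, 18).
Repeated addition: build up to 4G.
2G: tangent at (57, 18): λ = (3·57² + 21)/(2·18) ≡ 53/36. 36⁻¹ ≡ 54 (mod 67), so λ ≡ 53·54 ≡ 48.
  x = λ² - 57 - 57 = 2304 - 114 ≡ 46; y = λ·(57 - 46) - 18 ≡ 41. → (46, 41)
3G: (46, 41) + (57, 18). λ = (18 - 41)/(57 - 46) ≡ 44/11 mod 67. 11⁻¹ ≡ 61 (mod 67), so λ ≡ 4.
  x = λ² - 46 - 57 = 16 - 103 ≡ 47; y = λ·(46 - 47) - 41 ≡ 22. → (47, 22)
4G: (47, 22) + (57, 18). λ = (18 - 22)/(57 - 47) ≡ 63/10 mod 67. 10⁻¹ ≡ 47 (mod 67) since 10·47 = 470 ≡ 1, so λ ≡ 13.
  x = λ² - 47 - 57 = 169 - 104 ≡ 65; y = λ·(47 - 65) - 22 ≡ 12. → (65, 12)

(65, 12)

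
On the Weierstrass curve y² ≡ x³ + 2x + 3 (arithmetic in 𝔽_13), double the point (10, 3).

tangent at (10, 3): λ = (3·10² + 2)/(2·3) ≡ 3/6. 6⁻¹ ≡ 11 (mod 13) since 6·11 = 66 ≡ 1, so λ ≡ 3·11 ≡ 7.
  x = λ² - 10 - 10 = 49 - 20 ≡ 3; y = λ·(10 - 3) - 3 ≡ 7. → (3, 7)

(3, 7)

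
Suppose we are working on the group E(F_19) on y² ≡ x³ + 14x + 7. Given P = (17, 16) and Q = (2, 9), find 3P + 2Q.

(3, 0)

First 3P:
Repeated addition: build up to 3P.
2P: tangent at (17, 16): λ = (3·17² + 14)/(2·16) ≡ 7/13. 13⁻¹ ≡ 3 (mod 19) since 13·3 = 39 ≡ 1, so λ ≡ 7·3 ≡ 2.
  x = λ² - 17 - 17 = 4 - 34 ≡ 8; y = λ·(17 - 8) - 16 ≡ 2. → (8, 2)
3P: (8, 2) + (17, 16). λ = (16 - 2)/(17 - 8) ≡ 14/9 mod 19. 9⁻¹ ≡ 17 (mod 19), so λ ≡ 10.
  x = λ² - 8 - 17 = 100 - 25 ≡ 18; y = λ·(8 - 18) - 2 ≡ 12. → (18, 12)
3P = (18, 12).
Next 2Q:
Repeated addition: build up to 2Q.
2Q: tangent at (2, 9): λ = (3·2² + 14)/(2·9) ≡ 7/18. 18⁻¹ ≡ 18 (mod 19) since 18·18 = 324 ≡ 1, so λ ≡ 7·18 ≡ 12.
  x = λ² - 2 - 2 = 144 - 4 ≡ 7; y = λ·(2 - 7) - 9 ≡ 7. → (7, 7)
2Q = (7, 7).
Finally 3P + 2Q:
(18, 12) + (7, 7). λ = (7 - 12)/(7 - 18) ≡ 14/8 mod 19. 8⁻¹ ≡ 12 (mod 19) since 8·12 = 96 ≡ 1, so λ ≡ 16.
  x = λ² - 18 - 7 = 256 - 25 ≡ 3; y = λ·(18 - 3) - 12 ≡ 0. → (3, 0)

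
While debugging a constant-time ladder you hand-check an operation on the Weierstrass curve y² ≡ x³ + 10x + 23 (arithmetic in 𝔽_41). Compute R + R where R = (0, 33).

tangent at (0, 33): λ = (3·0² + 10)/(2·33) ≡ 10/25. 25⁻¹ ≡ 23 (mod 41), so λ ≡ 10·23 ≡ 25.
  x = λ² - 0 - 0 = 625 - 0 ≡ 10; y = λ·(0 - 10) - 33 ≡ 4. → (10, 4)

(10, 4)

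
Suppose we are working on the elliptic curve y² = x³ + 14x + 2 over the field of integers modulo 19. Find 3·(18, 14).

Write Q = (18, 14).
Repeated addition: build up to 3Q.
2Q: tangent at (18, 14): λ = (3·18² + 14)/(2·14) ≡ 17/9. 9⁻¹ ≡ 17 (mod 19), so λ ≡ 17·17 ≡ 4.
  x = λ² - 18 - 18 = 16 - 36 ≡ 18; y = λ·(18 - 18) - 14 ≡ 5. → (18, 5)
3Q: (18, 5) + (18, 14): same x and y₁ ≡ -y₂, so the sum is O.

O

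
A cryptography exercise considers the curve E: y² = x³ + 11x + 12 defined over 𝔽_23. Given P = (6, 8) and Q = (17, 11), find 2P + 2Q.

First 2P:
Repeated addition: build up to 2P.
2P: tangent at (6, 8): λ = (3·6² + 11)/(2·8) ≡ 4/16. 16⁻¹ ≡ 13 (mod 23), so λ ≡ 4·13 ≡ 6.
  x = λ² - 6 - 6 = 36 - 12 ≡ 1; y = λ·(6 - 1) - 8 ≡ 22. → (1, 22)
2P = (1, 22).
Next 2Q:
Repeated addition: build up to 2Q.
2Q: tangent at (17, 11): λ = (3·17² + 11)/(2·11) ≡ 4/22. 22⁻¹ ≡ 22 (mod 23), so λ ≡ 4·22 ≡ 19.
  x = λ² - 17 - 17 = 361 - 34 ≡ 5; y = λ·(17 - 5) - 11 ≡ 10. → (5, 10)
2Q = (5, 10).
Finally 2P + 2Q:
(1, 22) + (5, 10). λ = (10 - 22)/(5 - 1) ≡ 11/4 mod 23. 4⁻¹ ≡ 6 (mod 23), so λ ≡ 20.
  x = λ² - 1 - 5 = 400 - 6 ≡ 3; y = λ·(1 - 3) - 22 ≡ 7. → (3, 7)

(3, 7)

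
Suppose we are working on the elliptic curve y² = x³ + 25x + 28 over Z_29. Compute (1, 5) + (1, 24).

The two points share x = 1 and their y-coordinates satisfy 5 + 24 ≡ 0 (mod 29), so they are inverses. Their sum is O.

O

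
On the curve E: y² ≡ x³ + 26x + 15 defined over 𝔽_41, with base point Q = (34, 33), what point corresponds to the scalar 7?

(10, 39)

Double-and-add on 7 = (111)₂. Start with Q = (34, 33) for the leading 1-bit.
double: tangent at (34, 33): λ = (3·34² + 26)/(2·33) ≡ 9/25. 25⁻¹ ≡ 23 (mod 41) since 25·23 = 575 ≡ 1, so λ ≡ 9·23 ≡ 2.
  x = λ² - 34 - 34 = 4 - 68 ≡ 18; y = λ·(34 - 18) - 33 ≡ 40. → (18, 40)
add Q: (18, 40) + (34, 33). λ = (33 - 40)/(34 - 18) ≡ 34/16 mod 41. 16⁻¹ ≡ 18 (mod 41) since 16·18 = 288 ≡ 1, so λ ≡ 38.
  x = λ² - 18 - 34 = 1444 - 52 ≡ 39; y = λ·(18 - 39) - 40 ≡ 23. → (39, 23)
double: tangent at (39, 23): λ = (3·39² + 26)/(2·23) ≡ 38/5. 5⁻¹ ≡ 33 (mod 41), so λ ≡ 38·33 ≡ 24.
  x = λ² - 39 - 39 = 576 - 78 ≡ 6; y = λ·(39 - 6) - 23 ≡ 31. → (6, 31)
add Q: (6, 31) + (34, 33). λ = (33 - 31)/(34 - 6) ≡ 2/28 mod 41. 28⁻¹ ≡ 22 (mod 41) since 28·22 = 616 ≡ 1, so λ ≡ 3.
  x = λ² - 6 - 34 = 9 - 40 ≡ 10; y = λ·(6 - 10) - 31 ≡ 39. → (10, 39)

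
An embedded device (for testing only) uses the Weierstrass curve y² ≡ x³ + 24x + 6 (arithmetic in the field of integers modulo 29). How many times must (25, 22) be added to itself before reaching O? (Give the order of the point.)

10

2P: tangent at (25, 22): λ = (3·25² + 24)/(2·22) ≡ 14/15. 15⁻¹ ≡ 2 (mod 29), so λ ≡ 14·2 ≡ 28.
  x = λ² - 25 - 25 = 784 - 50 ≡ 9; y = λ·(25 - 9) - 22 ≡ 20. → (9, 20)
3P: (9, 20) + (25, 22). λ = (22 - 20)/(25 - 9) ≡ 2/16 mod 29. 16⁻¹ ≡ 20 (mod 29), so λ ≡ 11.
  x = λ² - 9 - 25 = 121 - 34 ≡ 0; y = λ·(9 - 0) - 20 ≡ 21. → (0, 21)
4P: (0, 21) + (25, 22). λ = (22 - 21)/(25 - 0) ≡ 1/25 mod 29. 25⁻¹ ≡ 7 (mod 29), so λ ≡ 7.
  x = λ² - 0 - 25 = 49 - 25 ≡ 24; y = λ·(0 - 24) - 21 ≡ 14. → (24, 14)
5P: (24, 14) + (25, 22). λ = (22 - 14)/(25 - 24) ≡ 8/1 mod 29. 1⁻¹ ≡ 1 (mod 29) since 1·1 = 1 ≡ 1, so λ ≡ 8.
  x = λ² - 24 - 25 = 64 - 49 ≡ 15; y = λ·(24 - 15) - 14 ≡ 0. → (15, 0)
6P: (15, 0) + (25, 22). λ = (22 - 0)/(25 - 15) ≡ 22/10 mod 29. 10⁻¹ ≡ 3 (mod 29), so λ ≡ 8.
  x = λ² - 15 - 25 = 64 - 40 ≡ 24; y = λ·(15 - 24) - 0 ≡ 15. → (24, 15)
7P: (24, 15) + (25, 22). λ = (22 - 15)/(25 - 24) ≡ 7/1 mod 29. 1⁻¹ ≡ 1 (mod 29) since 1·1 = 1 ≡ 1, so λ ≡ 7.
  x = λ² - 24 - 25 = 49 - 49 ≡ 0; y = λ·(24 - 0) - 15 ≡ 8. → (0, 8)
8P: (0, 8) + (25, 22). λ = (22 - 8)/(25 - 0) ≡ 14/25 mod 29. 25⁻¹ ≡ 7 (mod 29), so λ ≡ 11.
  x = λ² - 0 - 25 = 121 - 25 ≡ 9; y = λ·(0 - 9) - 8 ≡ 9. → (9, 9)
9P: (9, 9) + (25, 22). λ = (22 - 9)/(25 - 9) ≡ 13/16 mod 29. 16⁻¹ ≡ 20 (mod 29), so λ ≡ 28.
  x = λ² - 9 - 25 = 784 - 34 ≡ 25; y = λ·(9 - 25) - 9 ≡ 7. → (25, 7)
10P: (25, 7) + (25, 22): same x and y₁ ≡ -y₂, so the sum is O.
10P = O, so the order is 10.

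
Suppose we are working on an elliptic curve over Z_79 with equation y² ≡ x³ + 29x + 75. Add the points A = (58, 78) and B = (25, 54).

(58, 78) + (25, 54). λ = (54 - 78)/(25 - 58) ≡ 55/46 mod 79. 46⁻¹ ≡ 67 (mod 79) since 46·67 = 3082 ≡ 1, so λ ≡ 51.
  x = λ² - 58 - 25 = 2601 - 83 ≡ 69; y = λ·(58 - 69) - 78 ≡ 72. → (69, 72)

(69, 72)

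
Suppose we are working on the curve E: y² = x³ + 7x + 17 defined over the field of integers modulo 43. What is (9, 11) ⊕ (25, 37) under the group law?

(9, 11) + (25, 37). λ = (37 - 11)/(25 - 9) ≡ 26/16 mod 43. 16⁻¹ ≡ 35 (mod 43) since 16·35 = 560 ≡ 1, so λ ≡ 7.
  x = λ² - 9 - 25 = 49 - 34 ≡ 15; y = λ·(9 - 15) - 11 ≡ 33. → (15, 33)

(15, 33)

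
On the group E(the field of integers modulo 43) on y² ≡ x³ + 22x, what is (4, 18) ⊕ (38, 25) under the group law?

(17, 16)

(4, 18) + (38, 25). λ = (25 - 18)/(38 - 4) ≡ 7/34 mod 43. 34⁻¹ ≡ 19 (mod 43), so λ ≡ 4.
  x = λ² - 4 - 38 = 16 - 42 ≡ 17; y = λ·(4 - 17) - 18 ≡ 16. → (17, 16)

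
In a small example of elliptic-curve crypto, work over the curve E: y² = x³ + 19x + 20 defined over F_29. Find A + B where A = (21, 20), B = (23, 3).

(21, 9)

(21, 20) + (23, 3). λ = (3 - 20)/(23 - 21) ≡ 12/2 mod 29. 2⁻¹ ≡ 15 (mod 29), so λ ≡ 6.
  x = λ² - 21 - 23 = 36 - 44 ≡ 21; y = λ·(21 - 21) - 20 ≡ 9. → (21, 9)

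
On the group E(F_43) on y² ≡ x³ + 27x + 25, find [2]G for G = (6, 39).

(2, 1)

tangent at (6, 39): λ = (3·6² + 27)/(2·39) ≡ 6/35. 35⁻¹ ≡ 16 (mod 43) since 35·16 = 560 ≡ 1, so λ ≡ 6·16 ≡ 10.
  x = λ² - 6 - 6 = 100 - 12 ≡ 2; y = λ·(6 - 2) - 39 ≡ 1. → (2, 1)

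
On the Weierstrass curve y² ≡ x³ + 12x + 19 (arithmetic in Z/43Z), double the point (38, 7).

tangent at (38, 7): λ = (3·38² + 12)/(2·7) ≡ 1/14. 14⁻¹ ≡ 40 (mod 43), so λ ≡ 1·40 ≡ 40.
  x = λ² - 38 - 38 = 1600 - 76 ≡ 19; y = λ·(38 - 19) - 7 ≡ 22. → (19, 22)

(19, 22)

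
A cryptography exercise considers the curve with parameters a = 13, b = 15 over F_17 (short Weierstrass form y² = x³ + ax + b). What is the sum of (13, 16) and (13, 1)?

O

The two points share x = 13 and their y-coordinates satisfy 16 + 1 ≡ 0 (mod 17), so they are inverses. Their sum is ∞.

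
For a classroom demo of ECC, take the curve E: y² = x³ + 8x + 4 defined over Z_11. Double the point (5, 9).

tangent at (5, 9): λ = (3·5² + 8)/(2·9) ≡ 6/7. 7⁻¹ ≡ 8 (mod 11), so λ ≡ 6·8 ≡ 4.
  x = λ² - 5 - 5 = 16 - 10 ≡ 6; y = λ·(5 - 6) - 9 ≡ 9. → (6, 9)

(6, 9)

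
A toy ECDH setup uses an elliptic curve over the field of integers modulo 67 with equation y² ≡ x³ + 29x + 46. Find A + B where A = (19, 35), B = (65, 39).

(19, 35) + (65, 39). λ = (39 - 35)/(65 - 19) ≡ 4/46 mod 67. 46⁻¹ ≡ 51 (mod 67) since 46·51 = 2346 ≡ 1, so λ ≡ 3.
  x = λ² - 19 - 65 = 9 - 84 ≡ 59; y = λ·(19 - 59) - 35 ≡ 46. → (59, 46)

(59, 46)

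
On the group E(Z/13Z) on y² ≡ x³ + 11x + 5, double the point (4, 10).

(6, 1)

tangent at (4, 10): λ = (3·4² + 11)/(2·10) ≡ 7/7. 7⁻¹ ≡ 2 (mod 13), so λ ≡ 7·2 ≡ 1.
  x = λ² - 4 - 4 = 1 - 8 ≡ 6; y = λ·(4 - 6) - 10 ≡ 1. → (6, 1)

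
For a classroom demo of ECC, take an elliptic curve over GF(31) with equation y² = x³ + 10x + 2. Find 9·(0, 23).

(21, 24)

Write G = (0, 23).
Repeated addition: build up to 9G.
2G: tangent at (0, 23): λ = (3·0² + 10)/(2·23) ≡ 10/15. 15⁻¹ ≡ 29 (mod 31), so λ ≡ 10·29 ≡ 11.
  x = λ² - 0 - 0 = 121 - 0 ≡ 28; y = λ·(0 - 28) - 23 ≡ 10. → (28, 10)
3G: (28, 10) + (0, 23). λ = (23 - 10)/(0 - 28) ≡ 13/3 mod 31. 3⁻¹ ≡ 21 (mod 31), so λ ≡ 25.
  x = λ² - 28 - 0 = 625 - 28 ≡ 8; y = λ·(28 - 8) - 10 ≡ 25. → (8, 25)
4G: (8, 25) + (0, 23). λ = (23 - 25)/(0 - 8) ≡ 29/23 mod 31. 23⁻¹ ≡ 27 (mod 31) since 23·27 = 621 ≡ 1, so λ ≡ 8.
  x = λ² - 8 - 0 = 64 - 8 ≡ 25; y = λ·(8 - 25) - 25 ≡ 25. → (25, 25)
5G: (25, 25) + (0, 23). λ = (23 - 25)/(0 - 25) ≡ 29/6 mod 31. 6⁻¹ ≡ 26 (mod 31) since 6·26 = 156 ≡ 1, so λ ≡ 10.
  x = λ² - 25 - 0 = 100 - 25 ≡ 13; y = λ·(25 - 13) - 25 ≡ 2. → (13, 2)
6G: (13, 2) + (0, 23). λ = (23 - 2)/(0 - 13) ≡ 21/18 mod 31. 18⁻¹ ≡ 19 (mod 31) since 18·19 = 342 ≡ 1, so λ ≡ 27.
  x = λ² - 13 - 0 = 729 - 13 ≡ 3; y = λ·(13 - 3) - 2 ≡ 20. → (3, 20)
7G: (3, 20) + (0, 23). λ = (23 - 20)/(0 - 3) ≡ 3/28 mod 31. 28⁻¹ ≡ 10 (mod 31) since 28·10 = 280 ≡ 1, so λ ≡ 30.
  x = λ² - 3 - 0 = 900 - 3 ≡ 29; y = λ·(3 - 29) - 20 ≡ 6. → (29, 6)
8G: (29, 6) + (0, 23). λ = (23 - 6)/(0 - 29) ≡ 17/2 mod 31. 2⁻¹ ≡ 16 (mod 31) since 2·16 = 32 ≡ 1, so λ ≡ 24.
  x = λ² - 29 - 0 = 576 - 29 ≡ 20; y = λ·(29 - 20) - 6 ≡ 24. → (20, 24)
9G: (20, 24) + (0, 23). λ = (23 - 24)/(0 - 20) ≡ 30/11 mod 31. 11⁻¹ ≡ 17 (mod 31) since 11·17 = 187 ≡ 1, so λ ≡ 14.
  x = λ² - 20 - 0 = 196 - 20 ≡ 21; y = λ·(20 - 21) - 24 ≡ 24. → (21, 24)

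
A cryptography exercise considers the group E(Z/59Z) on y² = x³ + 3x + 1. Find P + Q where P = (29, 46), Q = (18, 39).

(29, 46) + (18, 39). λ = (39 - 46)/(18 - 29) ≡ 52/48 mod 59. 48⁻¹ ≡ 16 (mod 59) since 48·16 = 768 ≡ 1, so λ ≡ 6.
  x = λ² - 29 - 18 = 36 - 47 ≡ 48; y = λ·(29 - 48) - 46 ≡ 17. → (48, 17)

(48, 17)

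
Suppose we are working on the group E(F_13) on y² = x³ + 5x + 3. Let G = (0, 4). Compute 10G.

Double-and-add on 10 = (1010)₂. Start with G = (0, 4) for the leading 1-bit.
double: tangent at (0, 4): λ = (3·0² + 5)/(2·4) ≡ 5/8. 8⁻¹ ≡ 5 (mod 13), so λ ≡ 5·5 ≡ 12.
  x = λ² - 0 - 0 = 144 - 0 ≡ 1; y = λ·(0 - 1) - 4 ≡ 10. → (1, 10)
double: tangent at (1, 10): λ = (3·1² + 5)/(2·10) ≡ 8/7. 7⁻¹ ≡ 2 (mod 13), so λ ≡ 8·2 ≡ 3.
  x = λ² - 1 - 1 = 9 - 2 ≡ 7; y = λ·(1 - 7) - 10 ≡ 11. → (7, 11)
add G: (7, 11) + (0, 4). λ = (4 - 11)/(0 - 7) ≡ 6/6 mod 13. 6⁻¹ ≡ 11 (mod 13), so λ ≡ 1.
  x = λ² - 7 - 0 = 1 - 7 ≡ 7; y = λ·(7 - 7) - 11 ≡ 2. → (7, 2)
double: tangent at (7, 2): λ = (3·7² + 5)/(2·2) ≡ 9/4. 4⁻¹ ≡ 10 (mod 13), so λ ≡ 9·10 ≡ 12.
  x = λ² - 7 - 7 = 144 - 14 ≡ 0; y = λ·(7 - 0) - 2 ≡ 4. → (0, 4)

(0, 4)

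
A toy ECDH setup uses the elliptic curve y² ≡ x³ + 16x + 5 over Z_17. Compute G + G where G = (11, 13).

tangent at (11, 13): λ = (3·11² + 16)/(2·13) ≡ 5/9. 9⁻¹ ≡ 2 (mod 17), so λ ≡ 5·2 ≡ 10.
  x = λ² - 11 - 11 = 100 - 22 ≡ 10; y = λ·(11 - 10) - 13 ≡ 14. → (10, 14)

(10, 14)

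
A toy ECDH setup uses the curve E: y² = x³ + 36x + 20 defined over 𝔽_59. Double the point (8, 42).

tangent at (8, 42): λ = (3·8² + 36)/(2·42) ≡ 51/25. 25⁻¹ ≡ 26 (mod 59), so λ ≡ 51·26 ≡ 28.
  x = λ² - 8 - 8 = 784 - 16 ≡ 1; y = λ·(8 - 1) - 42 ≡ 36. → (1, 36)

(1, 36)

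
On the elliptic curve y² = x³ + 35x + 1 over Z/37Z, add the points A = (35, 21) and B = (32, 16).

(35, 21) + (32, 16). λ = (16 - 21)/(32 - 35) ≡ 32/34 mod 37. 34⁻¹ ≡ 12 (mod 37), so λ ≡ 14.
  x = λ² - 35 - 32 = 196 - 67 ≡ 18; y = λ·(35 - 18) - 21 ≡ 32. → (18, 32)

(18, 32)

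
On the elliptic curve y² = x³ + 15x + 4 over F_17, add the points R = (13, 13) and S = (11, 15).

(11, 2)

(13, 13) + (11, 15). λ = (15 - 13)/(11 - 13) ≡ 2/15 mod 17. 15⁻¹ ≡ 8 (mod 17) since 15·8 = 120 ≡ 1, so λ ≡ 16.
  x = λ² - 13 - 11 = 256 - 24 ≡ 11; y = λ·(13 - 11) - 13 ≡ 2. → (11, 2)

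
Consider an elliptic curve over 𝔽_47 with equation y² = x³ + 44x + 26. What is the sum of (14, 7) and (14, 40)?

O

The two points share x = 14 and their y-coordinates satisfy 7 + 40 ≡ 0 (mod 47), so they are inverses. Their sum is O.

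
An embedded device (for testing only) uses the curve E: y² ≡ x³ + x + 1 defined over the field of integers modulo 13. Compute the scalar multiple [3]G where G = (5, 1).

Repeated addition: build up to 3G.
2G: tangent at (5, 1): λ = (3·5² + 1)/(2·1) ≡ 11/2. 2⁻¹ ≡ 7 (mod 13), so λ ≡ 11·7 ≡ 12.
  x = λ² - 5 - 5 = 144 - 10 ≡ 4; y = λ·(5 - 4) - 1 ≡ 11. → (4, 11)
3G: (4, 11) + (5, 1). λ = (1 - 11)/(5 - 4) ≡ 3/1 mod 13. 1⁻¹ ≡ 1 (mod 13), so λ ≡ 3.
  x = λ² - 4 - 5 = 9 - 9 ≡ 0; y = λ·(4 - 0) - 11 ≡ 1. → (0, 1)

(0, 1)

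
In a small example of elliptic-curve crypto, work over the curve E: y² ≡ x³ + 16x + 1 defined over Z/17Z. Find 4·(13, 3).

(3, 5)

Write P = (13, 3).
Repeated addition: build up to 4P.
2P: tangent at (13, 3): λ = (3·13² + 16)/(2·3) ≡ 13/6. 6⁻¹ ≡ 3 (mod 17) since 6·3 = 18 ≡ 1, so λ ≡ 13·3 ≡ 5.
  x = λ² - 13 - 13 = 25 - 26 ≡ 16; y = λ·(13 - 16) - 3 ≡ 16. → (16, 16)
3P: (16, 16) + (13, 3). λ = (3 - 16)/(13 - 16) ≡ 4/14 mod 17. 14⁻¹ ≡ 11 (mod 17), so λ ≡ 10.
  x = λ² - 16 - 13 = 100 - 29 ≡ 3; y = λ·(16 - 3) - 16 ≡ 12. → (3, 12)
4P: (3, 12) + (13, 3). λ = (3 - 12)/(13 - 3) ≡ 8/10 mod 17. 10⁻¹ ≡ 12 (mod 17) since 10·12 = 120 ≡ 1, so λ ≡ 11.
  x = λ² - 3 - 13 = 121 - 16 ≡ 3; y = λ·(3 - 3) - 12 ≡ 5. → (3, 5)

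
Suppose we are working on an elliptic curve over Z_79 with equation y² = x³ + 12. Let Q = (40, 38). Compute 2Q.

(4, 32)

tangent at (40, 38): λ = (3·40² + 0)/(2·38) ≡ 60/76. 76⁻¹ ≡ 26 (mod 79) since 76·26 = 1976 ≡ 1, so λ ≡ 60·26 ≡ 59.
  x = λ² - 40 - 40 = 3481 - 80 ≡ 4; y = λ·(40 - 4) - 38 ≡ 32. → (4, 32)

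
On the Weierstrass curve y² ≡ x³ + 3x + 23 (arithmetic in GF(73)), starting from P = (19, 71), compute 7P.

Repeated addition: build up to 7P.
2P: tangent at (19, 71): λ = (3·19² + 3)/(2·71) ≡ 64/69. 69⁻¹ ≡ 18 (mod 73), so λ ≡ 64·18 ≡ 57.
  x = λ² - 19 - 19 = 3249 - 38 ≡ 72; y = λ·(19 - 72) - 71 ≡ 47. → (72, 47)
3P: (72, 47) + (19, 71). λ = (71 - 47)/(19 - 72) ≡ 24/20 mod 73. 20⁻¹ ≡ 11 (mod 73), so λ ≡ 45.
  x = λ² - 72 - 19 = 2025 - 91 ≡ 36; y = λ·(72 - 36) - 47 ≡ 40. → (36, 40)
4P: (36, 40) + (19, 71). λ = (71 - 40)/(19 - 36) ≡ 31/56 mod 73. 56⁻¹ ≡ 30 (mod 73) since 56·30 = 1680 ≡ 1, so λ ≡ 54.
  x = λ² - 36 - 19 = 2916 - 55 ≡ 14; y = λ·(36 - 14) - 40 ≡ 53. → (14, 53)
5P: (14, 53) + (19, 71). λ = (71 - 53)/(19 - 14) ≡ 18/5 mod 73. 5⁻¹ ≡ 44 (mod 73) since 5·44 = 220 ≡ 1, so λ ≡ 62.
  x = λ² - 14 - 19 = 3844 - 33 ≡ 15; y = λ·(14 - 15) - 53 ≡ 31. → (15, 31)
6P: (15, 31) + (19, 71). λ = (71 - 31)/(19 - 15) ≡ 40/4 mod 73. 4⁻¹ ≡ 55 (mod 73), so λ ≡ 10.
  x = λ² - 15 - 19 = 100 - 34 ≡ 66; y = λ·(15 - 66) - 31 ≡ 43. → (66, 43)
7P: (66, 43) + (19, 71). λ = (71 - 43)/(19 - 66) ≡ 28/26 mod 73. 26⁻¹ ≡ 59 (mod 73) since 26·59 = 1534 ≡ 1, so λ ≡ 46.
  x = λ² - 66 - 19 = 2116 - 85 ≡ 60; y = λ·(66 - 60) - 43 ≡ 14. → (60, 14)

(60, 14)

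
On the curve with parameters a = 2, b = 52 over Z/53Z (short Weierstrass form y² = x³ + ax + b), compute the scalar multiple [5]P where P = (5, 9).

(44, 10)

Repeated addition: build up to 5P.
2P: tangent at (5, 9): λ = (3·5² + 2)/(2·9) ≡ 24/18. 18⁻¹ ≡ 3 (mod 53), so λ ≡ 24·3 ≡ 19.
  x = λ² - 5 - 5 = 361 - 10 ≡ 33; y = λ·(5 - 33) - 9 ≡ 42. → (33, 42)
3P: (33, 42) + (5, 9). λ = (9 - 42)/(5 - 33) ≡ 20/25 mod 53. 25⁻¹ ≡ 17 (mod 53), so λ ≡ 22.
  x = λ² - 33 - 5 = 484 - 38 ≡ 22; y = λ·(33 - 22) - 42 ≡ 41. → (22, 41)
4P: (22, 41) + (5, 9). λ = (9 - 41)/(5 - 22) ≡ 21/36 mod 53. 36⁻¹ ≡ 28 (mod 53), so λ ≡ 5.
  x = λ² - 22 - 5 = 25 - 27 ≡ 51; y = λ·(22 - 51) - 41 ≡ 26. → (51, 26)
5P: (51, 26) + (5, 9). λ = (9 - 26)/(5 - 51) ≡ 36/7 mod 53. 7⁻¹ ≡ 38 (mod 53), so λ ≡ 43.
  x = λ² - 51 - 5 = 1849 - 56 ≡ 44; y = λ·(51 - 44) - 26 ≡ 10. → (44, 10)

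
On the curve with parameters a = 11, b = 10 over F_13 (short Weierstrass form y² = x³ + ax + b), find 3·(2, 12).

Write P = (2, 12).
Repeated addition: build up to 3P.
2P: tangent at (2, 12): λ = (3·2² + 11)/(2·12) ≡ 10/11. 11⁻¹ ≡ 6 (mod 13) since 11·6 = 66 ≡ 1, so λ ≡ 10·6 ≡ 8.
  x = λ² - 2 - 2 = 64 - 4 ≡ 8; y = λ·(2 - 8) - 12 ≡ 5. → (8, 5)
3P: (8, 5) + (2, 12). λ = (12 - 5)/(2 - 8) ≡ 7/7 mod 13. 7⁻¹ ≡ 2 (mod 13), so λ ≡ 1.
  x = λ² - 8 - 2 = 1 - 10 ≡ 4; y = λ·(8 - 4) - 5 ≡ 12. → (4, 12)

(4, 12)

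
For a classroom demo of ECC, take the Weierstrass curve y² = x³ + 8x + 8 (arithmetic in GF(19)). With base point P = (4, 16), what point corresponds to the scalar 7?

(6, 14)

Double-and-add on 7 = (111)₂. Start with P = (4, 16) for the leading 1-bit.
double: tangent at (4, 16): λ = (3·4² + 8)/(2·16) ≡ 18/13. 13⁻¹ ≡ 3 (mod 19), so λ ≡ 18·3 ≡ 16.
  x = λ² - 4 - 4 = 256 - 8 ≡ 1; y = λ·(4 - 1) - 16 ≡ 13. → (1, 13)
add P: (1, 13) + (4, 16). λ = (16 - 13)/(4 - 1) ≡ 3/3 mod 19. 3⁻¹ ≡ 13 (mod 19), so λ ≡ 1.
  x = λ² - 1 - 4 = 1 - 5 ≡ 15; y = λ·(1 - 15) - 13 ≡ 11. → (15, 11)
double: tangent at (15, 11): λ = (3·15² + 8)/(2·11) ≡ 18/3. 3⁻¹ ≡ 13 (mod 19), so λ ≡ 18·13 ≡ 6.
  x = λ² - 15 - 15 = 36 - 30 ≡ 6; y = λ·(15 - 6) - 11 ≡ 5. → (6, 5)
add P: (6, 5) + (4, 16). λ = (16 - 5)/(4 - 6) ≡ 11/17 mod 19. 17⁻¹ ≡ 9 (mod 19), so λ ≡ 4.
  x = λ² - 6 - 4 = 16 - 10 ≡ 6; y = λ·(6 - 6) - 5 ≡ 14. → (6, 14)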